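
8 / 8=1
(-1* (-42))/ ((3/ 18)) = 252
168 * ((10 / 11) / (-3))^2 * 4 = 22400 / 363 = 61.71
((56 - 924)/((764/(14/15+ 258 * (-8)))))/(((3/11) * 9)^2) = 812549122/2088585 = 389.04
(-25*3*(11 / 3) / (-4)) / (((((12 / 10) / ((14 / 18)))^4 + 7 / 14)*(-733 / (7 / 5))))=-577740625 / 27130876442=-0.02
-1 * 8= -8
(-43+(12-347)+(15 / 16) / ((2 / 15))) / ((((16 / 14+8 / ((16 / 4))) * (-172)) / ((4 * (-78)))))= -3240783 / 15136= -214.11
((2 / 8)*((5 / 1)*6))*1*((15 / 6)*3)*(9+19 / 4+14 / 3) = 16575 / 16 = 1035.94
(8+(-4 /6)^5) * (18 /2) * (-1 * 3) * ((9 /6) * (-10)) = 9560 /3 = 3186.67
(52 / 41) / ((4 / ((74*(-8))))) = -7696 / 41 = -187.71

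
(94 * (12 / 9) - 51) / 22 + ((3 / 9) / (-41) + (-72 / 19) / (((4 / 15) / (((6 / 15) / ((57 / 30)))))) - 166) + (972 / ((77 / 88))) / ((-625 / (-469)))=407820899197 / 610541250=667.97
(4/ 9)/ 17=4/ 153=0.03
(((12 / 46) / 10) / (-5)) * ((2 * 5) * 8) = -48 / 115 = -0.42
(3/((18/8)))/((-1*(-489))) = 4/1467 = 0.00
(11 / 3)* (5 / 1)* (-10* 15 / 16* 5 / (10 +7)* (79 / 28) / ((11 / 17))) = -49375 / 224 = -220.42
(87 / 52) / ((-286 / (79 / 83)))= -0.01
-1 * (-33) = 33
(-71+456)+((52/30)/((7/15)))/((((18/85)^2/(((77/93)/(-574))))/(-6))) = 555939065/1441314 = 385.72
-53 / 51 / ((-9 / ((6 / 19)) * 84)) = 53 / 122094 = 0.00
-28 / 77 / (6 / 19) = -38 / 33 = -1.15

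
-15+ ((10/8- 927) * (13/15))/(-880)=-743861/52800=-14.09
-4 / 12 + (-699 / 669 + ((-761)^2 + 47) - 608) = 387055718 / 669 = 578558.62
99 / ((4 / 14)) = 693 / 2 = 346.50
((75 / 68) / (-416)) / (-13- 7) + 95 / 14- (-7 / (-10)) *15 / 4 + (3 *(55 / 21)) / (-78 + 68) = 381903 / 113152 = 3.38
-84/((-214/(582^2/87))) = 1528.24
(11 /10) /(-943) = -11 /9430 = -0.00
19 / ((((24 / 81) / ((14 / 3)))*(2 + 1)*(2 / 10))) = 1995 / 4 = 498.75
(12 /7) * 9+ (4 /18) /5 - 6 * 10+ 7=-11821 /315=-37.53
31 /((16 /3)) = 93 /16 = 5.81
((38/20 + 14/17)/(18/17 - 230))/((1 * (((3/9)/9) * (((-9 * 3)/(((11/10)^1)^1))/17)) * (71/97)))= 8398357/27633200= 0.30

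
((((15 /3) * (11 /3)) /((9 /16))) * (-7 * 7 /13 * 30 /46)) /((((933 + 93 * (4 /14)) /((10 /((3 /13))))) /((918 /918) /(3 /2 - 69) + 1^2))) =-401447200 /112623939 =-3.56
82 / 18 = 41 / 9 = 4.56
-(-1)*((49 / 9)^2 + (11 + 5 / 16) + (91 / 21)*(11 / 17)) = 964085 / 22032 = 43.76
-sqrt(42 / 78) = -sqrt(91) / 13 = -0.73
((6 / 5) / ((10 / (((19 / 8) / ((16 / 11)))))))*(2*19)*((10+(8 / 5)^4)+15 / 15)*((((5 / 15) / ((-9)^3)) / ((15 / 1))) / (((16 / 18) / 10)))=-4840649 / 108000000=-0.04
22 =22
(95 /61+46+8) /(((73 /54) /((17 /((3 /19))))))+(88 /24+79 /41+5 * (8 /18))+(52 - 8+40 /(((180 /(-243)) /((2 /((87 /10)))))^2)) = 4480.47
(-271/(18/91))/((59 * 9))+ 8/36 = -22537/9558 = -2.36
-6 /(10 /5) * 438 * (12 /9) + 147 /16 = -27885 /16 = -1742.81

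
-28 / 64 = -7 / 16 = -0.44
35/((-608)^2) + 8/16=184867/369664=0.50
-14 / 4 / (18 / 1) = -7 / 36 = -0.19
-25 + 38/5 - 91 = -542/5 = -108.40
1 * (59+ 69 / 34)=2075 / 34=61.03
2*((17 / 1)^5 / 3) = 946571.33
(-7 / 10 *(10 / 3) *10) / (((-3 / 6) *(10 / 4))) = 56 / 3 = 18.67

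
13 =13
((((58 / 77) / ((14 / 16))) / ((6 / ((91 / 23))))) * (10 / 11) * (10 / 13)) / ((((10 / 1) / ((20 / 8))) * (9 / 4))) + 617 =324557179 / 525987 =617.04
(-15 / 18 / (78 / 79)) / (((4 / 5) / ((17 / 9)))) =-33575 / 16848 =-1.99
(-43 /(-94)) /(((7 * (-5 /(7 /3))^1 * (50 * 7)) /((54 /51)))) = -129 /1398250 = -0.00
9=9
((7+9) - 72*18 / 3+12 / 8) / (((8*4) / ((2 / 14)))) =-1.85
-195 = -195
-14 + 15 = 1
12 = 12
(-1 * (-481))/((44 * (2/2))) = 481/44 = 10.93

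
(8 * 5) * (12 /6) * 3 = 240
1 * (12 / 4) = 3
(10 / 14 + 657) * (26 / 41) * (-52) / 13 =-478816 / 287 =-1668.35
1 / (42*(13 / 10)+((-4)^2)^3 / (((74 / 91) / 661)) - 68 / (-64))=2960 / 9855304601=0.00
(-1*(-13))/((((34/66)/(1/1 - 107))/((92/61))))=-4183608/1037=-4034.34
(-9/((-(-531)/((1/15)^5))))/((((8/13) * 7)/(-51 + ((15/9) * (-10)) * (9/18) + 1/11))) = 5083/16559235000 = 0.00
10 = 10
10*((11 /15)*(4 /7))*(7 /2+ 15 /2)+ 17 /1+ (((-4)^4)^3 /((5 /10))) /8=88081709 /21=4194367.10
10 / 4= 5 / 2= 2.50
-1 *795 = -795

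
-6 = -6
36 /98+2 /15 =368 /735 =0.50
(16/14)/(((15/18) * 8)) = 6/35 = 0.17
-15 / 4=-3.75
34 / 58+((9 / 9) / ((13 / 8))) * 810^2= 152215421 / 377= 403754.43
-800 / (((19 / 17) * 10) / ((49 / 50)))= -6664 / 95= -70.15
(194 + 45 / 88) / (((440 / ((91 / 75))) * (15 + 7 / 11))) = 1557647 / 45408000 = 0.03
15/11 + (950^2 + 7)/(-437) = -9921022/4807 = -2063.87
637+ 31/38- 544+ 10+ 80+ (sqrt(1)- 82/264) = 462739/2508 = 184.51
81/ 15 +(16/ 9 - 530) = -23527/ 45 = -522.82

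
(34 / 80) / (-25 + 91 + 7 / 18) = 153 / 23900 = 0.01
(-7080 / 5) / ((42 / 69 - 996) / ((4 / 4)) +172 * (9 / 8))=65136 / 36887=1.77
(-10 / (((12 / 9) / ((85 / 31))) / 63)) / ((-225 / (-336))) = -59976 / 31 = -1934.71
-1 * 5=-5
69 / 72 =23 / 24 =0.96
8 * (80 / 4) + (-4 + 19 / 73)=156.26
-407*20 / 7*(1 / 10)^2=-11.63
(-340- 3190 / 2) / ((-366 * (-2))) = -645 / 244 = -2.64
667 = 667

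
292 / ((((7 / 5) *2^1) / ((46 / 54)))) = 16790 / 189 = 88.84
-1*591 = -591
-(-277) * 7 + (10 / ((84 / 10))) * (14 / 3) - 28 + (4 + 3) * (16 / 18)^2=155689 / 81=1922.09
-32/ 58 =-16/ 29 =-0.55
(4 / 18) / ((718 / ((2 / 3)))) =2 / 9693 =0.00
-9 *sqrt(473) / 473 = -0.41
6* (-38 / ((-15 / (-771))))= -58596 / 5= -11719.20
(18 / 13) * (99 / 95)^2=176418 / 117325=1.50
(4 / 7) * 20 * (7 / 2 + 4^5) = 82200 / 7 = 11742.86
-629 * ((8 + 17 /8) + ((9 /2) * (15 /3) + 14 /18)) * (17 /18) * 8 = -25716665 /162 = -158744.85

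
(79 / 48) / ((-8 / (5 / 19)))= -395 / 7296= -0.05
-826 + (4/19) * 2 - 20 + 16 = -15762/19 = -829.58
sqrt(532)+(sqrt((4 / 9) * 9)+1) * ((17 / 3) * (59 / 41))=2 * sqrt(133)+1003 / 41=47.53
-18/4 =-9/2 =-4.50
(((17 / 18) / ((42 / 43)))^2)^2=285541678321 / 326653399296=0.87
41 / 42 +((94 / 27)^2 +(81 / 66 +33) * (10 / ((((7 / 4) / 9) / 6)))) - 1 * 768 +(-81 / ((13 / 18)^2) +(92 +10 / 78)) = 184862856055 / 18972954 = 9743.49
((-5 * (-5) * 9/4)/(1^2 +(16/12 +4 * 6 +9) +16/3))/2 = 675/976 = 0.69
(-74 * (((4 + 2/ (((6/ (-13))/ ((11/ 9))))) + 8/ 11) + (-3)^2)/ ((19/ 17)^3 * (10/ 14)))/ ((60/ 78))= -41421345784/ 50928075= -813.33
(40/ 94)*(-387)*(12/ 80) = -1161/ 47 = -24.70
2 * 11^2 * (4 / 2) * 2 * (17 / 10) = 8228 / 5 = 1645.60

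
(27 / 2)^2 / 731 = 729 / 2924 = 0.25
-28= -28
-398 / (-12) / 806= 0.04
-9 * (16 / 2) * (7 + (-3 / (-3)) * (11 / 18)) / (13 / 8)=-4384 / 13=-337.23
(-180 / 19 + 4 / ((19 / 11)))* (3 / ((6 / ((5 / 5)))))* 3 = -204 / 19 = -10.74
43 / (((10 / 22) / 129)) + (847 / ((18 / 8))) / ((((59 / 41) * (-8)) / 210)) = 4722784 / 885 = 5336.48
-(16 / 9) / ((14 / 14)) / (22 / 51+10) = -68 / 399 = -0.17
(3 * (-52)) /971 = -156 /971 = -0.16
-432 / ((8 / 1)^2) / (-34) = 27 / 136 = 0.20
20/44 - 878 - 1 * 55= -10258/11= -932.55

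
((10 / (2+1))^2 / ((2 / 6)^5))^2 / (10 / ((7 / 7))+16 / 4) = 3645000 / 7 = 520714.29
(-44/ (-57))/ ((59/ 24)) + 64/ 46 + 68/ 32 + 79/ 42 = 24738583/ 4331544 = 5.71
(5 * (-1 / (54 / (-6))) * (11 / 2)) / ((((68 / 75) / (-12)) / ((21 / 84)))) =-1375 / 136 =-10.11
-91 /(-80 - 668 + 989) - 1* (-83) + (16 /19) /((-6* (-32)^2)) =82.62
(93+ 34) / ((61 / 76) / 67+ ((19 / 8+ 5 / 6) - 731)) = -3880104 / 22235125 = -0.17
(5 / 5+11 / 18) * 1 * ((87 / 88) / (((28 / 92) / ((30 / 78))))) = 96715 / 48048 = 2.01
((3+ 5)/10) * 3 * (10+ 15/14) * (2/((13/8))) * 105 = 44640/13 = 3433.85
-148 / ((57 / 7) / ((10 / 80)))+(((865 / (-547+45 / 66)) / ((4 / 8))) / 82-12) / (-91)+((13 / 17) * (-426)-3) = -1691612567441 / 5112089346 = -330.90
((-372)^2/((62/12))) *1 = 26784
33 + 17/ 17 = 34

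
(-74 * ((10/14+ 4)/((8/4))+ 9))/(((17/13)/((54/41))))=-4129866/4879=-846.46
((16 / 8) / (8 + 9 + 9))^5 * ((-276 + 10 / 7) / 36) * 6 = -961 / 7797153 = -0.00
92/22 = 46/11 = 4.18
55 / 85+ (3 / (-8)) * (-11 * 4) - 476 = -15601 / 34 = -458.85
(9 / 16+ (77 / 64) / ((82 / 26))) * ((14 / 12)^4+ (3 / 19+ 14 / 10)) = 1040099731 / 323066880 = 3.22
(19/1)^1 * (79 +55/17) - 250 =22312/17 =1312.47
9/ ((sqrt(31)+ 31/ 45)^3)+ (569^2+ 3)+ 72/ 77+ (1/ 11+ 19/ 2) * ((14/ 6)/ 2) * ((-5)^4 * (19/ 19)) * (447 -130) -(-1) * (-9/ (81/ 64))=39083056875 * sqrt(31)/ 3809507684212+ 108182334032507245697/ 42580464921918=2540656.53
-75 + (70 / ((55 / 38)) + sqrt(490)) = -293 / 11 + 7 * sqrt(10) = -4.50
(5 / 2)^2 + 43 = 197 / 4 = 49.25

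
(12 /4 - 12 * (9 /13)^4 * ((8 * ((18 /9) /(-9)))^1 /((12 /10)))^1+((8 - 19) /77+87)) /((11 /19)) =356845631 /2199197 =162.26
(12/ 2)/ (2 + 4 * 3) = 3/ 7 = 0.43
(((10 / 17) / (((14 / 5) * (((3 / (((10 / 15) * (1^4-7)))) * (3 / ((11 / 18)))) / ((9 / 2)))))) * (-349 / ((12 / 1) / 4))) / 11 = 8725 / 3213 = 2.72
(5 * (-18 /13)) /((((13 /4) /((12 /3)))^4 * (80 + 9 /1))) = -5898240 /33045077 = -0.18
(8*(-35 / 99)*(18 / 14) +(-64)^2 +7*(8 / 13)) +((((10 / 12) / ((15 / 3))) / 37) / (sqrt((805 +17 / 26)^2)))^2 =3167063585566568903 / 773082176107527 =4096.67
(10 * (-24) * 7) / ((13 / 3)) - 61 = -5833 / 13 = -448.69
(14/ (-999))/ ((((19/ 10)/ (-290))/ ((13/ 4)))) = 131950/ 18981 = 6.95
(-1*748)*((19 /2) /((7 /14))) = -14212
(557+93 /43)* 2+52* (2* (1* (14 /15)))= 783928 /645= 1215.39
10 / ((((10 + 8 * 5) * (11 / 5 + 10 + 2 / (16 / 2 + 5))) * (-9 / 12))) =-52 / 2409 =-0.02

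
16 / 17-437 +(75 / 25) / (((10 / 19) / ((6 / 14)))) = -516003 / 1190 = -433.62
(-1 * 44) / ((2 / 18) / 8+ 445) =-3168 / 32041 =-0.10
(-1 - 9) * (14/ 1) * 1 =-140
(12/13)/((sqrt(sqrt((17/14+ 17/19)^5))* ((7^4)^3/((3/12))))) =38* 266^(1/4)* 561^(3/4)/2696660416162713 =0.00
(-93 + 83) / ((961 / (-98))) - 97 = -95.98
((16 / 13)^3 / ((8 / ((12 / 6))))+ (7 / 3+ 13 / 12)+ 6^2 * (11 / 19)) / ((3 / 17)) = 210546343 / 1502748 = 140.11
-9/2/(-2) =9/4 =2.25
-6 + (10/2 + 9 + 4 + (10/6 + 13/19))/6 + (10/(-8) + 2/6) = -2411/684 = -3.52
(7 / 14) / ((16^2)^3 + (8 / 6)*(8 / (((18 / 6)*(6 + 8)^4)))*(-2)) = 21609 / 725077721080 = 0.00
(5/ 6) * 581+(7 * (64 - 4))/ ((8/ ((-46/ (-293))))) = 865655/ 1758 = 492.41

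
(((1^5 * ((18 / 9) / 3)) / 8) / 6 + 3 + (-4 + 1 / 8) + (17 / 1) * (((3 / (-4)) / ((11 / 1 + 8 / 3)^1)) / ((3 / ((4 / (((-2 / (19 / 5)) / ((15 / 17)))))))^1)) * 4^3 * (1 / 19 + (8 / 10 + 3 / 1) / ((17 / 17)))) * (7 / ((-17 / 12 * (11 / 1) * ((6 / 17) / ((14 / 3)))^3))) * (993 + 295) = -3385743184983656 / 4931685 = -686528678.33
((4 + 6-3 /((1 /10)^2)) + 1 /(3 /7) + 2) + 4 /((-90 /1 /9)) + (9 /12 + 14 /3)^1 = -5613 /20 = -280.65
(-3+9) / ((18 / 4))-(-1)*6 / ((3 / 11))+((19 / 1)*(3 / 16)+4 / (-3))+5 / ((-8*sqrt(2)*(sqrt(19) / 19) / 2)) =409 / 16-5*sqrt(38) / 8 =21.71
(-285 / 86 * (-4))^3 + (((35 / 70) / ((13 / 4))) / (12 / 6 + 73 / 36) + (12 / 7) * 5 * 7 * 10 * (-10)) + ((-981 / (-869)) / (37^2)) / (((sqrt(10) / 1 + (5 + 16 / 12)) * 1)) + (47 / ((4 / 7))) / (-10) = -1422065402689287640049 / 386544255677368360-8829 * sqrt(10) / 322398131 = -3678.92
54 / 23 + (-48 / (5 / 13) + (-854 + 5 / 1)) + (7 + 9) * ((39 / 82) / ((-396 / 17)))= -151203931 / 155595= -971.78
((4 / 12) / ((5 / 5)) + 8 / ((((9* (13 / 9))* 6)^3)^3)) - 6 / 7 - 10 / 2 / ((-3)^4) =-54753829850633465 / 93510305799124032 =-0.59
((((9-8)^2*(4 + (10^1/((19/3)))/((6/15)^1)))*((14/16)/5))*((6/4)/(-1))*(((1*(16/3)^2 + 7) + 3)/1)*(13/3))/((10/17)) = -590.82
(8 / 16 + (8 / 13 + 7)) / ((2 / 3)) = 633 / 52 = 12.17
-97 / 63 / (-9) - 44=-24851 / 567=-43.83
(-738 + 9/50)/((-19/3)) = 110673/950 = 116.50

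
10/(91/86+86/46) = 3.42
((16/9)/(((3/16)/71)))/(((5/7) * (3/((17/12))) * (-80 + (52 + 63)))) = 77248/6075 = 12.72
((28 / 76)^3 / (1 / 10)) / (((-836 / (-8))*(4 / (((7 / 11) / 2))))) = 12005 / 31537682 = 0.00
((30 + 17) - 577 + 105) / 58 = -425 / 58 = -7.33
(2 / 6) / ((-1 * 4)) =-0.08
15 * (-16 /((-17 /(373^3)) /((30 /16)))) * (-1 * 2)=-46705605300 /17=-2747388547.06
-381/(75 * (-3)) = 127/75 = 1.69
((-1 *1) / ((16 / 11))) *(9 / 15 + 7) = -209 / 40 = -5.22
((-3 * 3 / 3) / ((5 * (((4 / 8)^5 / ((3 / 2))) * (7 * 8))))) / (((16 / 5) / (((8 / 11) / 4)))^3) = -225 / 2385152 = -0.00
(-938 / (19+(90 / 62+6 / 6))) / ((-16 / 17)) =35309 / 760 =46.46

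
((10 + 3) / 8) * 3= 39 / 8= 4.88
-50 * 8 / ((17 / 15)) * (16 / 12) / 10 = -800 / 17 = -47.06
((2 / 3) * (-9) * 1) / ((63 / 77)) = -22 / 3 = -7.33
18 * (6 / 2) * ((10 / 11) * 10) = 5400 / 11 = 490.91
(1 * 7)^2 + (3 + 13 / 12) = 637 / 12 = 53.08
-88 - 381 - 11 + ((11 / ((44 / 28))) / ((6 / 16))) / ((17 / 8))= -24032 / 51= -471.22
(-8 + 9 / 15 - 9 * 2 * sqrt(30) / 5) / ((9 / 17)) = -34 * sqrt(30) / 5 - 629 / 45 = -51.22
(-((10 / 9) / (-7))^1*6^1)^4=0.82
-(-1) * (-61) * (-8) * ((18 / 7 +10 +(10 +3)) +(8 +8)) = 142008 / 7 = 20286.86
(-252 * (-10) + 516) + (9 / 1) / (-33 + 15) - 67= 2968.50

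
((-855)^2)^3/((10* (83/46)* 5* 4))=359405331889989375/332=1082546180391534.26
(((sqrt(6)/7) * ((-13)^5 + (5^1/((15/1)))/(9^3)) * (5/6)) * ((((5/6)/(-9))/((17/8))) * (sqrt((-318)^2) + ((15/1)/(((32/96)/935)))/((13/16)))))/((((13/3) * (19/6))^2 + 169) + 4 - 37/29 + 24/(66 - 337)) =682913.82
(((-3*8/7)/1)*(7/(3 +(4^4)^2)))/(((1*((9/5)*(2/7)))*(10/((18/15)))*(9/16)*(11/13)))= -5824/32441805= -0.00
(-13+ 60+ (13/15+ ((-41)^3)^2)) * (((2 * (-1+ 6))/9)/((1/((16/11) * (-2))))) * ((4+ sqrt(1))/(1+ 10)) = -22800500586560/3267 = -6979032931.30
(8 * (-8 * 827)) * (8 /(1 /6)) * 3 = -7621632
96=96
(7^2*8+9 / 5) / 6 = 1969 / 30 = 65.63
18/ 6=3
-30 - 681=-711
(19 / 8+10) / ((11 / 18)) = 81 / 4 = 20.25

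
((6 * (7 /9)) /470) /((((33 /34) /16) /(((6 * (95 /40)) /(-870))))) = -0.00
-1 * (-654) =654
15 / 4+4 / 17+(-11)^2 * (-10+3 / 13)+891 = -287.09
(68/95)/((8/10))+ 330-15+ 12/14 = 42128/133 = 316.75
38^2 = 1444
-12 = -12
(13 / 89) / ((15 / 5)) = 13 / 267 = 0.05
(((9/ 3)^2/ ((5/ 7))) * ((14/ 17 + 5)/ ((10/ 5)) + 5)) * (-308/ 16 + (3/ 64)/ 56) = -167022369/ 87040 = -1918.92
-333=-333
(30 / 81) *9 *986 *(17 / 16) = 41905 / 12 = 3492.08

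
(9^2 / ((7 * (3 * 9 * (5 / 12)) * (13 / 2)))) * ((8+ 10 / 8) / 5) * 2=1332 / 2275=0.59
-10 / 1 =-10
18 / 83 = 0.22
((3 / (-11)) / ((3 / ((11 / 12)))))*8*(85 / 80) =-17 / 24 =-0.71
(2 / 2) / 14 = 1 / 14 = 0.07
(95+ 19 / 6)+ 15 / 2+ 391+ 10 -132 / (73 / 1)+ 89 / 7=793439 / 1533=517.57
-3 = -3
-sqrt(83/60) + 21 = 21 - sqrt(1245)/30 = 19.82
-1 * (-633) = 633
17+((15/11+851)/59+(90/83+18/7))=13236105/377069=35.10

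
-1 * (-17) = 17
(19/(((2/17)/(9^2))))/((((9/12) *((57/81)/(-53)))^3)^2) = 33218052473397731641344/2476099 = 13415478328369637.74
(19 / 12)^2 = 361 / 144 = 2.51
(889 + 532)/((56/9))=1827/8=228.38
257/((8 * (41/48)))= 1542/41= 37.61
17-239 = -222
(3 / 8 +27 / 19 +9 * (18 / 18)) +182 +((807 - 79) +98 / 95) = 700589 / 760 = 921.83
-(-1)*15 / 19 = 15 / 19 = 0.79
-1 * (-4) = 4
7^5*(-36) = -605052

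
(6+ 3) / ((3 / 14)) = 42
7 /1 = 7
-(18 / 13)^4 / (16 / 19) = -124659 / 28561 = -4.36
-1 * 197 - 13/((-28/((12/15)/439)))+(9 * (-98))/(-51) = -46939854/261205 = -179.71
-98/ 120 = -49/ 60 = -0.82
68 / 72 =17 / 18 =0.94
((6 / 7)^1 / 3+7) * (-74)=-3774 / 7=-539.14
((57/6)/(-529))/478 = -19/505724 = -0.00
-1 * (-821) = 821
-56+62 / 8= -193 / 4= -48.25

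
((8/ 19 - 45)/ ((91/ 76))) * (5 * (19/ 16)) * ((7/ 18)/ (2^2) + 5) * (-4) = 4218665/ 936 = 4507.12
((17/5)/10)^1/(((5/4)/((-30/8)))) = -51/50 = -1.02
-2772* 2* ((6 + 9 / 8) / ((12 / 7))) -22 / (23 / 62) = -2125343 / 92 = -23101.55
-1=-1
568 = 568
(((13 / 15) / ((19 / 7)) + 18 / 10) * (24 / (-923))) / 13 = -4832 / 1139905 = -0.00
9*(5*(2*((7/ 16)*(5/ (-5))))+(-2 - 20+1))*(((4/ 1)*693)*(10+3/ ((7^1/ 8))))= -8501031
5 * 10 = 50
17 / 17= 1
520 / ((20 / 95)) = 2470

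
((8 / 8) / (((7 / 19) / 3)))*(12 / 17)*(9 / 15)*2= 4104 / 595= 6.90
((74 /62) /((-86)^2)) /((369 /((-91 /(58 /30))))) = -16835 /817827492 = -0.00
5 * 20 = 100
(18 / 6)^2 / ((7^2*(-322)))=-9 / 15778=-0.00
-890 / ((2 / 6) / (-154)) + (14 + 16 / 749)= 411194.02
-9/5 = -1.80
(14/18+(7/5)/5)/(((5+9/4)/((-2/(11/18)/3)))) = -3808/23925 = -0.16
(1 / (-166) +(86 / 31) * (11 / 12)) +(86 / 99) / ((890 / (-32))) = 2.51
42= 42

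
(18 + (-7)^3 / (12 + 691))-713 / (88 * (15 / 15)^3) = 582129 / 61864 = 9.41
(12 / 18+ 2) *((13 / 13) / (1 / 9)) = 24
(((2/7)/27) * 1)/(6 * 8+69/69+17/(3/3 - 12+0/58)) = 11/49329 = 0.00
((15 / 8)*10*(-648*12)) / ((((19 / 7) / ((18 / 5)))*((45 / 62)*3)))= -1687392 / 19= -88810.11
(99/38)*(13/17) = 1287/646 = 1.99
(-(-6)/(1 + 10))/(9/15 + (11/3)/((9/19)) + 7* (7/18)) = 1620/32857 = 0.05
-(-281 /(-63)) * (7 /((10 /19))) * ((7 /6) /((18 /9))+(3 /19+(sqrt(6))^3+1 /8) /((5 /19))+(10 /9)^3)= -101441 * sqrt(6) /75 - 471738023 /2624400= -3492.80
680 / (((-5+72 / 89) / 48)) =-2904960 / 373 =-7788.10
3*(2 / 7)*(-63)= -54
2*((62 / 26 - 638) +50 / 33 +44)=-506306 / 429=-1180.20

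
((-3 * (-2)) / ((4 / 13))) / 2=39 / 4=9.75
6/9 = 2/3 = 0.67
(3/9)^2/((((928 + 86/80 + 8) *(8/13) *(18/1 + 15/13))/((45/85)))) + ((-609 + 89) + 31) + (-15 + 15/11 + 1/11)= -877103090297/1745320929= -502.55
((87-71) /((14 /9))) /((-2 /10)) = -360 /7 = -51.43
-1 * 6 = -6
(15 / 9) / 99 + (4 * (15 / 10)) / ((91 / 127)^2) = 28783283 / 2459457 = 11.70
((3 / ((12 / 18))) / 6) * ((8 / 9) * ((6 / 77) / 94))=2 / 3619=0.00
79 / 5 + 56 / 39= 3361 / 195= 17.24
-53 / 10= -5.30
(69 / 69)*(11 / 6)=1.83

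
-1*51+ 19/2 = -83/2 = -41.50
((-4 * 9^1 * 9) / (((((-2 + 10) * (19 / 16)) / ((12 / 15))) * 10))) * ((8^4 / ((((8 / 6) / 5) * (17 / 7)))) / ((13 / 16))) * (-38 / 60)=13451.19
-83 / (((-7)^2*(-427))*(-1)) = -83 / 20923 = -0.00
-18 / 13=-1.38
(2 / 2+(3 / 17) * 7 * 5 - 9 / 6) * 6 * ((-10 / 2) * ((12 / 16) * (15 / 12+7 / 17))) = -212.24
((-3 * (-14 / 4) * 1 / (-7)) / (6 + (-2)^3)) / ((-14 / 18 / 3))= -81 / 28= -2.89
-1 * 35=-35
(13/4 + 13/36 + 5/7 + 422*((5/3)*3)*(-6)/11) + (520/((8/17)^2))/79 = -489158135/437976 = -1116.86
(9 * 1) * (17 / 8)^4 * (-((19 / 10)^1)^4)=-97960862169 / 40960000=-2391.62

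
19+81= 100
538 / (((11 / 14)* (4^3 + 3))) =7532 / 737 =10.22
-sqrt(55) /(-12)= sqrt(55) /12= 0.62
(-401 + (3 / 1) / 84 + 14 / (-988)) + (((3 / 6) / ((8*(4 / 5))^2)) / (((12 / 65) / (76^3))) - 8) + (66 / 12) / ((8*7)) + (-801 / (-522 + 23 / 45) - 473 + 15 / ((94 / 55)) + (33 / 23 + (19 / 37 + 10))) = 17552455321729262357 / 623176702721664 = 28166.10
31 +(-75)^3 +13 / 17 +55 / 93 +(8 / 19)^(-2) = -42683155339 / 101184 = -421837.00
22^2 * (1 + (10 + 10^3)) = 489324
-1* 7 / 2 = -7 / 2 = -3.50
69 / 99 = 23 / 33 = 0.70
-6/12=-1/2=-0.50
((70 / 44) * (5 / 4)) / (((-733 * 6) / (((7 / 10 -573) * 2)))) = 200305 / 387024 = 0.52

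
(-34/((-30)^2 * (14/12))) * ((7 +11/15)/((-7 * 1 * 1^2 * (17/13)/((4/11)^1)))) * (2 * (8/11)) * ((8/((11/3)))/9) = 0.00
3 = 3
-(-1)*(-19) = -19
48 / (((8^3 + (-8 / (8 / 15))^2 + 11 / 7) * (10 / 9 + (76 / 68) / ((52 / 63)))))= 0.03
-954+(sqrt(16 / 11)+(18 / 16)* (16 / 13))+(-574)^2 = 4* sqrt(11) / 11+4270804 / 13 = 328524.59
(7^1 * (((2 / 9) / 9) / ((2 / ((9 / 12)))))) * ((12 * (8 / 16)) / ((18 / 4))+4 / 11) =98 / 891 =0.11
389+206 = 595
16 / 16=1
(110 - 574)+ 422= -42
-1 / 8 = -0.12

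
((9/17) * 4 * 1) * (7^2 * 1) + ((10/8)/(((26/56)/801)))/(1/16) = 7648452/221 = 34608.38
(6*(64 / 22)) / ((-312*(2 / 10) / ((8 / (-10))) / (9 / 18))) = 16 / 143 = 0.11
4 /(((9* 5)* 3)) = 4 /135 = 0.03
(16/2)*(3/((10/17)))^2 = 5202/25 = 208.08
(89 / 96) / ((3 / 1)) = 89 / 288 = 0.31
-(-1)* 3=3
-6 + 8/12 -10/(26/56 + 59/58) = -14536/1203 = -12.08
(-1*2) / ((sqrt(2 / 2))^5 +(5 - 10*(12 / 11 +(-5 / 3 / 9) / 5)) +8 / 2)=297 / 80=3.71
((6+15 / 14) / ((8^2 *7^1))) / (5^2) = 99 / 156800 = 0.00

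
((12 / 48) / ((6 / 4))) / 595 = 1 / 3570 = 0.00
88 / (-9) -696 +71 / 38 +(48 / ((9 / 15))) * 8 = -21857 / 342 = -63.91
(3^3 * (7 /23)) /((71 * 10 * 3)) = 63 /16330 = 0.00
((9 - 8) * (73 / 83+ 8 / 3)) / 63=883 / 15687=0.06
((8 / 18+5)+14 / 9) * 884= 6188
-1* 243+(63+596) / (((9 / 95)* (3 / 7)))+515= 16502.93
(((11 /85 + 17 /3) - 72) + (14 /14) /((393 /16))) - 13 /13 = -2243587 /33405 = -67.16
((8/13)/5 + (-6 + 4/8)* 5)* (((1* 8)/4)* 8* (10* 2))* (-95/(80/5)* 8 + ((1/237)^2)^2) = 17067305408796592/41014435293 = 416129.23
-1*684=-684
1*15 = 15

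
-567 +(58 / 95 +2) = -53617 / 95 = -564.39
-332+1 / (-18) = -5977 / 18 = -332.06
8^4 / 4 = 1024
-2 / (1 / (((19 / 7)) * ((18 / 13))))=-684 / 91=-7.52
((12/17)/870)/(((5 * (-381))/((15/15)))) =-2/4695825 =-0.00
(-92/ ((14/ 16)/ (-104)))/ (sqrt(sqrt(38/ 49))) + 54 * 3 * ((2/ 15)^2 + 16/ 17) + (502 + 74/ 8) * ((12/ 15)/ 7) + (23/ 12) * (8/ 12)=11516299/ 53550 + 38272 * 38^(3/ 4) * sqrt(7)/ 133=11867.48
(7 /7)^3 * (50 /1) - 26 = 24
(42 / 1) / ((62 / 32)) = 672 / 31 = 21.68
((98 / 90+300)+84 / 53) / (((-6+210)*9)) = 721877 / 4378860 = 0.16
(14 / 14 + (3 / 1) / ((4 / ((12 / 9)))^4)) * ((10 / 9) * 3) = 280 / 81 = 3.46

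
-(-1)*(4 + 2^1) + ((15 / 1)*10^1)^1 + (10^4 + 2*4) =10164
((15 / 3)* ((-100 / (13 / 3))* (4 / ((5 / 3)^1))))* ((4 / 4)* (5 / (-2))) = 9000 / 13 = 692.31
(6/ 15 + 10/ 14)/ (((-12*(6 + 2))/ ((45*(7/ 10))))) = -117/ 320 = -0.37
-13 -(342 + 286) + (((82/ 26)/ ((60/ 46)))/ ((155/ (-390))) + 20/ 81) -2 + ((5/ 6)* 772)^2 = 5188089352/ 12555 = 413228.94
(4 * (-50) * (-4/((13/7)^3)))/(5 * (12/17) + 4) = 16.59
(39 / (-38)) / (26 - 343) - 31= -373387 / 12046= -31.00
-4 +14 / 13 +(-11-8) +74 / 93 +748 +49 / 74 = 65089627 / 89466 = 727.53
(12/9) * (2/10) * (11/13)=44/195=0.23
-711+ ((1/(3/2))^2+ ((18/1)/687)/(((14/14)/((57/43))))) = -62968487/88623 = -710.52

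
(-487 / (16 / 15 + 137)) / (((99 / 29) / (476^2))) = -15999664240 / 68343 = -234108.31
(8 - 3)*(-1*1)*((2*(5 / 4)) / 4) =-25 / 8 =-3.12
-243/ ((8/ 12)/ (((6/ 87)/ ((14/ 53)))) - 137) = 38637/ 21377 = 1.81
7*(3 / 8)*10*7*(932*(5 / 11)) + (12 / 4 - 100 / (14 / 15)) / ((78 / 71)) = 155652267 / 2002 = 77748.39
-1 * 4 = -4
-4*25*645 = -64500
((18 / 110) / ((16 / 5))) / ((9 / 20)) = 5 / 44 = 0.11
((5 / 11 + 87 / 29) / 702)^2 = 361 / 14907321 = 0.00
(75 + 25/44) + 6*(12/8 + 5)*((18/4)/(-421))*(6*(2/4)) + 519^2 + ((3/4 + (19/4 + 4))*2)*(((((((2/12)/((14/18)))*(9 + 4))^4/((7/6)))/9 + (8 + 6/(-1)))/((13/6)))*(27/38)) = 2181375961865735/8094654568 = 269483.51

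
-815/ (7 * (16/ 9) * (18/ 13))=-10595/ 224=-47.30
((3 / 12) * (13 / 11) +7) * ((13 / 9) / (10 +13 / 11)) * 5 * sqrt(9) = 6955 / 492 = 14.14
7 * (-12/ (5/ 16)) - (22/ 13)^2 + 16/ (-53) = -12179988/ 44785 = -271.97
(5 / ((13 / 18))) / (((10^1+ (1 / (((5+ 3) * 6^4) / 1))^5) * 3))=3594149992919507927040 / 15574649969317867683853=0.23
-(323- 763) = 440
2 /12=1 /6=0.17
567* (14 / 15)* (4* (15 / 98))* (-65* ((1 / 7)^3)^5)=-21060 / 4747561509943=-0.00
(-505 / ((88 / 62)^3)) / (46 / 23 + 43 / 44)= -15044455 / 253616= -59.32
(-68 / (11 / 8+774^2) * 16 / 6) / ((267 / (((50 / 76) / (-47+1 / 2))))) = 0.00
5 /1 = 5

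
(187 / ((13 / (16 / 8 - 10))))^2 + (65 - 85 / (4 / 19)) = 12903.95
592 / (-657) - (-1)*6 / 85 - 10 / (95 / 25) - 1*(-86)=87577298 / 1061055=82.54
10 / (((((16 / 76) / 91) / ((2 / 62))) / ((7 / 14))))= 8645 / 124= 69.72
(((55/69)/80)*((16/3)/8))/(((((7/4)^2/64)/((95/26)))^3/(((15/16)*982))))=48556224020480000/17834764857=2722560.37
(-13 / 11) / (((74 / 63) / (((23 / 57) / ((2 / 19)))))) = -6279 / 1628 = -3.86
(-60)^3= -216000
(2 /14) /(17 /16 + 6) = 16 /791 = 0.02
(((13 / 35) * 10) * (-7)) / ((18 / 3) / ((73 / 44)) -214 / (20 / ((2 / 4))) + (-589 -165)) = 37960 / 1103371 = 0.03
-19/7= -2.71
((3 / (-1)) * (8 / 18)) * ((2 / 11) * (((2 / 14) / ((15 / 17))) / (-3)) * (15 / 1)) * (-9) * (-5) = 680 / 77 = 8.83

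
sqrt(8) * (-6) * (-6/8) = 9 * sqrt(2) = 12.73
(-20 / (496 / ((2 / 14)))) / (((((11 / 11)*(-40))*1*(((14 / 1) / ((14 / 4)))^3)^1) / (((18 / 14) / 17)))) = 9 / 52885504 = 0.00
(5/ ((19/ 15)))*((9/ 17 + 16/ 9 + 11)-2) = 43250/ 969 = 44.63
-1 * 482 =-482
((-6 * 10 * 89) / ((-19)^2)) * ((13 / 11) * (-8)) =555360 / 3971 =139.85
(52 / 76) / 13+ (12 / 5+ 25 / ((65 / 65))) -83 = -5277 / 95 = -55.55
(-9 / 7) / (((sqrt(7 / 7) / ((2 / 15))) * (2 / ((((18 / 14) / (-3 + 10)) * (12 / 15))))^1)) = -108 / 8575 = -0.01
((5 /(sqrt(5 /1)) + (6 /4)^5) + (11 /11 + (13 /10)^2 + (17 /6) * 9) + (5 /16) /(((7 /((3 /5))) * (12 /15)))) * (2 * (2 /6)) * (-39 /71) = -5214989 /397600 -26 * sqrt(5) /71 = -13.94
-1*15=-15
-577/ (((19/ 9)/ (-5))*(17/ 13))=337545/ 323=1045.03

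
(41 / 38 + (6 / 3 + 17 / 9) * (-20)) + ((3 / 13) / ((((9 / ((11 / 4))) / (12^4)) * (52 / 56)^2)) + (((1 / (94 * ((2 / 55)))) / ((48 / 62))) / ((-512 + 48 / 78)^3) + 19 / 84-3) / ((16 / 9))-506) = 1111.49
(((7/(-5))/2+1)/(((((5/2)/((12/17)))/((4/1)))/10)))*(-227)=-65376/85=-769.13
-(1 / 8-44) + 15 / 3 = 391 / 8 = 48.88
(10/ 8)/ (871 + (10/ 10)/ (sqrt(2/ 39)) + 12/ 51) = 0.00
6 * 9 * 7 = 378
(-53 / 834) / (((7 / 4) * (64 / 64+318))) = -106 / 931161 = -0.00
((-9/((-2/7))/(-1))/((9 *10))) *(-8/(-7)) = -2/5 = -0.40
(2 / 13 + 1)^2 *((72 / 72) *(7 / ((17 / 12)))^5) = 940976870400 / 239955833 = 3921.46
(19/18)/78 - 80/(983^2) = 18247171/1356669756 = 0.01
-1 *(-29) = 29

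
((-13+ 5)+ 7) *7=-7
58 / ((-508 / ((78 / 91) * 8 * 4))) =-2784 / 889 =-3.13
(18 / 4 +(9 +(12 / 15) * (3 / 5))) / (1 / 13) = 9087 / 50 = 181.74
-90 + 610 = 520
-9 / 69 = -3 / 23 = -0.13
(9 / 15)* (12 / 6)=6 / 5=1.20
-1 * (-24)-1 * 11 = 13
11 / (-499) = -11 / 499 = -0.02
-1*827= -827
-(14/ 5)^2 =-196/ 25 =-7.84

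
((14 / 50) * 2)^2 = 196 / 625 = 0.31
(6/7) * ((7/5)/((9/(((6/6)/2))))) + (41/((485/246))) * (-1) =-20.73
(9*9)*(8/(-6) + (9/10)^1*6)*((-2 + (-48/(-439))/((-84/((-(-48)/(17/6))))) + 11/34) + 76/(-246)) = -14163382539/21418810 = -661.26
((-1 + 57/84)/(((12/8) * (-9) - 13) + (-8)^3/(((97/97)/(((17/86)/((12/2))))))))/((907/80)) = 46440/71038961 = 0.00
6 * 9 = 54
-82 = -82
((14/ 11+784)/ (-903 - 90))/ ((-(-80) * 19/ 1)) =-4319/ 8301480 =-0.00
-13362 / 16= -6681 / 8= -835.12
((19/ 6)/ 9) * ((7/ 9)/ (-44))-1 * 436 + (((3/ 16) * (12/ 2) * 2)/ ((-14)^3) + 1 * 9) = -12527894629/ 29338848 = -427.01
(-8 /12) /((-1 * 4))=1 /6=0.17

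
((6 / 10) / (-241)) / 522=-1 / 209670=-0.00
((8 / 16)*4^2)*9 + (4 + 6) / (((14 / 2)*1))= 514 / 7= 73.43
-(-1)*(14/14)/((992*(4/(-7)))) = -7/3968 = -0.00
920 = 920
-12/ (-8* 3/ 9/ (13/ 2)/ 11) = 321.75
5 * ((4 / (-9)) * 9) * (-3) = 60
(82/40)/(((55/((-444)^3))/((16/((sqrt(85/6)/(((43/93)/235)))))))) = -205750054656 * sqrt(510)/170286875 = -27286.25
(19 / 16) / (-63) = -19 / 1008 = -0.02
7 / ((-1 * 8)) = -7 / 8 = -0.88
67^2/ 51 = 4489/ 51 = 88.02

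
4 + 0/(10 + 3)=4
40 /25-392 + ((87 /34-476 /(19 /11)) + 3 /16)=-17137931 /25840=-663.23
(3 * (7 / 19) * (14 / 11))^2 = 86436 / 43681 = 1.98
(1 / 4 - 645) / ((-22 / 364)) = 234689 / 22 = 10667.68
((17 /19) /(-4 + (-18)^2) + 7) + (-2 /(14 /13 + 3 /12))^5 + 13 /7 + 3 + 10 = 937303166562851 /66565174213440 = 14.08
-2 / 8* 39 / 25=-39 / 100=-0.39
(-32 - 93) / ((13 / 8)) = -1000 / 13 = -76.92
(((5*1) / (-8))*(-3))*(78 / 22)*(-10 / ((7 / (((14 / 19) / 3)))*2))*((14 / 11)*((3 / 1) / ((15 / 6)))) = -4095 / 2299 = -1.78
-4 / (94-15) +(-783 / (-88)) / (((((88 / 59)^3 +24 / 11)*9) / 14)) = 9682184461 / 3926391008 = 2.47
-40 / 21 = -1.90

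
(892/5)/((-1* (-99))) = 892/495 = 1.80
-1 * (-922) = 922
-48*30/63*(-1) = 160/7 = 22.86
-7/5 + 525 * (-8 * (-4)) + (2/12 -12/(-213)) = 35781493/2130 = 16798.82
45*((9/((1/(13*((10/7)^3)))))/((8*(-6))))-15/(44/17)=-4913715/15092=-325.58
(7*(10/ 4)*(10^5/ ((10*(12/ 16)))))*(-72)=-16800000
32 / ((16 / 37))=74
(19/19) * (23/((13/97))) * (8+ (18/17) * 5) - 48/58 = 14616670/6409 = 2280.65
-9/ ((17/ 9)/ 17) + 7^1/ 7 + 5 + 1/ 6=-449/ 6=-74.83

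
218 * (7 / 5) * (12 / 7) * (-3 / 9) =-872 / 5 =-174.40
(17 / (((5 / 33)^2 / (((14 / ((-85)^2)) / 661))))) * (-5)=-15246 / 1404625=-0.01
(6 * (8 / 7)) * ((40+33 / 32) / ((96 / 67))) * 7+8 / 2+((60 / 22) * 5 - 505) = 624577 / 704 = 887.18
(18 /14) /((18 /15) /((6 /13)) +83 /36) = 0.26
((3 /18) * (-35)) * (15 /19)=-175 /38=-4.61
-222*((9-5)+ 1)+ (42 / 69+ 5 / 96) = -2449421 / 2208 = -1109.34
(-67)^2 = 4489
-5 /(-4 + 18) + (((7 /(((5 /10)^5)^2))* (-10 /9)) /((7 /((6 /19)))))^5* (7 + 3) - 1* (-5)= -504403158265456442016295 /8423688798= -59879130195932.06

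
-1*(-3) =3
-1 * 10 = -10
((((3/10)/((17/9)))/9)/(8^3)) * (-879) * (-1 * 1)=2637/87040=0.03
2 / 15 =0.13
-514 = -514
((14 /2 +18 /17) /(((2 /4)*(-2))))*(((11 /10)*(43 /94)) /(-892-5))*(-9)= -194403 /4778020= -0.04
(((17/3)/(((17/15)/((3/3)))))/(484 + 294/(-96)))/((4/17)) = 68/1539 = 0.04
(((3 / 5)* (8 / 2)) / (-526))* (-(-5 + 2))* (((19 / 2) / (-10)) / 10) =171 / 131500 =0.00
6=6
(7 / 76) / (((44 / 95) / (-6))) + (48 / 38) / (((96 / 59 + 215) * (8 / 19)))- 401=-452342357 / 1124728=-402.18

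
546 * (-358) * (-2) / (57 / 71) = 9252152 / 19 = 486955.37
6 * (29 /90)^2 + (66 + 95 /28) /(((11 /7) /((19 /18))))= 2805779 /59400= 47.24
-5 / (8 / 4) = -5 / 2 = -2.50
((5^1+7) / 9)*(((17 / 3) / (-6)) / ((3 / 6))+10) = 10.81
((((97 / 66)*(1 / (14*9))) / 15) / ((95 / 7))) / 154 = 0.00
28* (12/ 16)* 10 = 210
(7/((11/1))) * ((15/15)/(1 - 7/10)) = 2.12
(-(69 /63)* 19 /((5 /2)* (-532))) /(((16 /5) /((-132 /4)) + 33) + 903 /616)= 1012 /2222983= 0.00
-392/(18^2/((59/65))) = -5782/5265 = -1.10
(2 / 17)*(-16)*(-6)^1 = 192 / 17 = 11.29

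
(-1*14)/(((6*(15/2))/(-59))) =826/45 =18.36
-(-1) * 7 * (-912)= -6384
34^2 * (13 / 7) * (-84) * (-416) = 75019776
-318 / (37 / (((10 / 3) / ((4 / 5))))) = -1325 / 37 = -35.81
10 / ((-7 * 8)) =-5 / 28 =-0.18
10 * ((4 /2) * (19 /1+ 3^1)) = 440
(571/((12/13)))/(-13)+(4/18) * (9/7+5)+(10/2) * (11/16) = -43091/1008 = -42.75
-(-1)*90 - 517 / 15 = 833 / 15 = 55.53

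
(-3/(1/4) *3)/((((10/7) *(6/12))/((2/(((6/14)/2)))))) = -2352/5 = -470.40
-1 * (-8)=8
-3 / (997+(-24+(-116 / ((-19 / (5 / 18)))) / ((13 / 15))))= -2223 / 722443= -0.00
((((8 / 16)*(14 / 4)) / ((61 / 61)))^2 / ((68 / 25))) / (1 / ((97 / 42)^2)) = 6.01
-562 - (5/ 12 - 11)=-6617/ 12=-551.42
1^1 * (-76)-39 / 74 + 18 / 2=-4997 / 74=-67.53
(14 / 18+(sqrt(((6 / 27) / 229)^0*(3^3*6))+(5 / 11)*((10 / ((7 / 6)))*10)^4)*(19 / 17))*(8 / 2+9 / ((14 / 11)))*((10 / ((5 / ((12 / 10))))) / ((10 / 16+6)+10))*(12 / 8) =20088*sqrt(2) / 833+27480384779441432 / 418006897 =65741496.69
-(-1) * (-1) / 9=-1 / 9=-0.11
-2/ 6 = -1/ 3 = -0.33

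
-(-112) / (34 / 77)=4312 / 17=253.65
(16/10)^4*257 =1052672/625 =1684.28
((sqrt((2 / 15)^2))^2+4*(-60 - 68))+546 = 7654 / 225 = 34.02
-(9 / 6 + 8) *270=-2565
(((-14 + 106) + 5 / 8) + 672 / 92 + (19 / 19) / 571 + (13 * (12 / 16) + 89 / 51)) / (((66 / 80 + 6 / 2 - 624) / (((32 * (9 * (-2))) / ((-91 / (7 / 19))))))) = -191056313920 / 455997866623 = -0.42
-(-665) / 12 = 665 / 12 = 55.42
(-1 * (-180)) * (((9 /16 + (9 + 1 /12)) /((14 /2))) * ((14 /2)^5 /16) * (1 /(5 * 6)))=1111663 /128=8684.87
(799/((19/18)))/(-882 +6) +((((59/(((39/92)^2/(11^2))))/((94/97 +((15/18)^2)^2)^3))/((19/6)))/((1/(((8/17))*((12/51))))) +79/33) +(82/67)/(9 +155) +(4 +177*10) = 2229.94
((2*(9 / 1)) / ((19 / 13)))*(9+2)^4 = 3425994 / 19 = 180315.47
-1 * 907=-907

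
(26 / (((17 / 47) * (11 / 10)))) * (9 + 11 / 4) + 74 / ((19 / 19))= 157423 / 187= 841.83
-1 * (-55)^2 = -3025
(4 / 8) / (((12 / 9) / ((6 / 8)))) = 9 / 32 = 0.28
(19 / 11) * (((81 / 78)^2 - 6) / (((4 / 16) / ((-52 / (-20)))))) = -63213 / 715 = -88.41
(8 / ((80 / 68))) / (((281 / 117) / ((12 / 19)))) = 47736 / 26695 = 1.79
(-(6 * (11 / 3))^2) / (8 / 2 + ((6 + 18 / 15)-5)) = -2420 / 31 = -78.06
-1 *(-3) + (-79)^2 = 6244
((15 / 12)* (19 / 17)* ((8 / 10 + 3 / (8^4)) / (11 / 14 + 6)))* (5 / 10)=0.08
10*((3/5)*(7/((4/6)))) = 63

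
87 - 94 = -7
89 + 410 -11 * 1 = 488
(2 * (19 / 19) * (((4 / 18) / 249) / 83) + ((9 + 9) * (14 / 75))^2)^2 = 1722497882139950224 / 13514498441015625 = 127.46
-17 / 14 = -1.21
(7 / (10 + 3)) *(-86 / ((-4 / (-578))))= -6691.46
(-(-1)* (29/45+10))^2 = 229441/2025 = 113.30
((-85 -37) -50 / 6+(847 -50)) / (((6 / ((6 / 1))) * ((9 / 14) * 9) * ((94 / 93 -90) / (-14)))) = 3038000 / 167589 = 18.13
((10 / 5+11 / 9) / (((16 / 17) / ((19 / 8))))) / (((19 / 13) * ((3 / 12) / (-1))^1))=-6409 / 288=-22.25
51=51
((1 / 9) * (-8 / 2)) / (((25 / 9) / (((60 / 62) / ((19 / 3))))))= -72 / 2945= -0.02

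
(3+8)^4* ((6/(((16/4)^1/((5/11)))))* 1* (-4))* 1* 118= -4711740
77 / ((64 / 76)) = 1463 / 16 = 91.44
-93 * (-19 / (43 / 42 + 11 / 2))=37107 / 137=270.85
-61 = -61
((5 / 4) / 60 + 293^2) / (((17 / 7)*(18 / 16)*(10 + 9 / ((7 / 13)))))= 201916897 / 171666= 1176.22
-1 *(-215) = 215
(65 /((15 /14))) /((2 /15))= 455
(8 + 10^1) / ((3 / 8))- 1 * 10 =38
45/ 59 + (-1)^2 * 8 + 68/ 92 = 12894/ 1357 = 9.50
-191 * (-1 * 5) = 955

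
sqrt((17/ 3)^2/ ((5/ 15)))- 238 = -238 + 17 * sqrt(3)/ 3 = -228.19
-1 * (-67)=67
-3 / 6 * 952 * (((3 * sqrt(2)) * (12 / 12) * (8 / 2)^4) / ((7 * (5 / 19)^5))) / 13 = -4501525.98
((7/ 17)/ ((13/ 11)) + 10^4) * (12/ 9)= 8840308/ 663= 13333.80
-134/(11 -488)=134/477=0.28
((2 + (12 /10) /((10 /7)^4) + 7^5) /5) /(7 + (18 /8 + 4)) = 420232203 /1656250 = 253.73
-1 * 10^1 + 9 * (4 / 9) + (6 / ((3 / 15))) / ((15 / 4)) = 2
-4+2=-2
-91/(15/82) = -7462/15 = -497.47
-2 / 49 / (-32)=1 / 784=0.00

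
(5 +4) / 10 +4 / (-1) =-31 / 10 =-3.10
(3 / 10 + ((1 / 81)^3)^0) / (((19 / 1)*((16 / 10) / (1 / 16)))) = 0.00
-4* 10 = -40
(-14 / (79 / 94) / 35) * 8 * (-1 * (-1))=-1504 / 395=-3.81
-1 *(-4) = 4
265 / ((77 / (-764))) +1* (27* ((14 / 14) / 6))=-404227 / 154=-2624.85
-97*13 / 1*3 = -3783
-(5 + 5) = -10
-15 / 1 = -15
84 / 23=3.65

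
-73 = -73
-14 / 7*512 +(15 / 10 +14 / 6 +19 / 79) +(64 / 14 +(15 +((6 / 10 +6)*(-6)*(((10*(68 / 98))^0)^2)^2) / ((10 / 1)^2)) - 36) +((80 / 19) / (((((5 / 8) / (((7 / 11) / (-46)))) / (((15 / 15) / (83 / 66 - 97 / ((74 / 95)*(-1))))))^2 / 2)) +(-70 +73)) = -50823877443838099020862 / 49164538311695050125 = -1033.75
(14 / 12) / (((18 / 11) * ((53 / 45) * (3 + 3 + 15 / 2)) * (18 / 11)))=4235 / 154548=0.03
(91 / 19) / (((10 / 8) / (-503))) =-183092 / 95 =-1927.28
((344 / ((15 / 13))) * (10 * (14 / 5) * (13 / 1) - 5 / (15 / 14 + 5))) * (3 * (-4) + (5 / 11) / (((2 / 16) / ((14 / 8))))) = -570609312 / 935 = -610277.34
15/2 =7.50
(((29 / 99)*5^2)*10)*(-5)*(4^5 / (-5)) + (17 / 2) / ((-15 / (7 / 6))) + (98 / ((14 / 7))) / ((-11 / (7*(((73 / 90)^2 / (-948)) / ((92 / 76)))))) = 145684356764473 / 1942736400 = 74989.26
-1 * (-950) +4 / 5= 4754 / 5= 950.80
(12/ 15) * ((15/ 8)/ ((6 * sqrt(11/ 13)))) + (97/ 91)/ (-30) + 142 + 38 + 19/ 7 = sqrt(143)/ 44 + 498713/ 2730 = 182.95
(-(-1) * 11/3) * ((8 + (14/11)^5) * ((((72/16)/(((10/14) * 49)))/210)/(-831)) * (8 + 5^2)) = -456558/451641575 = -0.00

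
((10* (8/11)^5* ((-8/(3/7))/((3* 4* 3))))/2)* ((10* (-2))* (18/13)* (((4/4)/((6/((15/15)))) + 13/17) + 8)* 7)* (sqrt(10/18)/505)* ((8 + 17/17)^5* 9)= 1151637175664640* sqrt(5)/3594819371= 716347.26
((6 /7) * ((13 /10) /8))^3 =59319 /21952000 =0.00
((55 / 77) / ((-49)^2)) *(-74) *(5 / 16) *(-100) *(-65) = -44.72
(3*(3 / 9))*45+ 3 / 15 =226 / 5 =45.20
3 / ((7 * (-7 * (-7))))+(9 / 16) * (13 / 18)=4555 / 10976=0.41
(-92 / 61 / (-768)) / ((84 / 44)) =253 / 245952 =0.00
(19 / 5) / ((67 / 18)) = 342 / 335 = 1.02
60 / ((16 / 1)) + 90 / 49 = 1095 / 196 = 5.59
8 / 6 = 4 / 3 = 1.33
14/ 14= 1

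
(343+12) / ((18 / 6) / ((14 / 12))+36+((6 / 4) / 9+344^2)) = 14910 / 4971739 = 0.00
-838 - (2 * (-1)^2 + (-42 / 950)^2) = -189525441 / 225625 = -840.00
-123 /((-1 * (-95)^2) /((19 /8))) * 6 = 369 /1900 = 0.19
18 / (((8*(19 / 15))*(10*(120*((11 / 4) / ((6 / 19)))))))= 27 / 158840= 0.00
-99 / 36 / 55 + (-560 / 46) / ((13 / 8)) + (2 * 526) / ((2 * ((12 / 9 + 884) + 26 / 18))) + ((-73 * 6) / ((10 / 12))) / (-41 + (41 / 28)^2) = 83167928541 / 12642510556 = 6.58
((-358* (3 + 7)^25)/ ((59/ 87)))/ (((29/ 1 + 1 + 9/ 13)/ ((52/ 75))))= -2807292800000000000000000000000/ 23541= -119251212777706979312688500.00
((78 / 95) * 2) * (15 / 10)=234 / 95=2.46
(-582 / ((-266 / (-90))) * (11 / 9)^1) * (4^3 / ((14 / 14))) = -15403.31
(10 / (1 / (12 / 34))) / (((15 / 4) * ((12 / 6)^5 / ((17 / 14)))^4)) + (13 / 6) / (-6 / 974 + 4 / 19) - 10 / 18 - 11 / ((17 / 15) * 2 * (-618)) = 754326104850812093 / 75026080327532544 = 10.05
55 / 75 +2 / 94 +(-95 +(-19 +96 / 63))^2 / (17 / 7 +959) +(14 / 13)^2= 5076148190 / 336775257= 15.07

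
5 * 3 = 15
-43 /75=-0.57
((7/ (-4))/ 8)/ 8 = -7/ 256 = -0.03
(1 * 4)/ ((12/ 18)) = 6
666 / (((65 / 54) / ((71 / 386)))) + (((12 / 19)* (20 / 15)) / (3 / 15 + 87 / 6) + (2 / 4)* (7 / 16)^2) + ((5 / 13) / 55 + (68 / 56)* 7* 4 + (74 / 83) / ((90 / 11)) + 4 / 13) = 136.35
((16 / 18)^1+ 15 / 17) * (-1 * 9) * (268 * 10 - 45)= -42005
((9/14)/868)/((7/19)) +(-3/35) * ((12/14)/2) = -14769/425320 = -0.03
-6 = -6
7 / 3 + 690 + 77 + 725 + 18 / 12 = 8975 / 6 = 1495.83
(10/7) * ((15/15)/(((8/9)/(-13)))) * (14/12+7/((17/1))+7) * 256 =-780000/17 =-45882.35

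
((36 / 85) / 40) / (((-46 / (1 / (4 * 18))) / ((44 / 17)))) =-11 / 1329400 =-0.00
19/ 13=1.46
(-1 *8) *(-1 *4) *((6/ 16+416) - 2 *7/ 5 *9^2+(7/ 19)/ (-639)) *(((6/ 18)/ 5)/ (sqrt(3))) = 368259692 *sqrt(3)/ 2731725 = 233.50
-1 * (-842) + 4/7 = 5898/7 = 842.57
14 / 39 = 0.36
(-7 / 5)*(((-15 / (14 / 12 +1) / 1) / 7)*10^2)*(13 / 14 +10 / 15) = 20100 / 91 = 220.88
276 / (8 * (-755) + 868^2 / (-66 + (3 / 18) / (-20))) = -0.02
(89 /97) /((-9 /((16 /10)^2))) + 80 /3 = 576304 /21825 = 26.41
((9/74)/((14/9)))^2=6561/1073296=0.01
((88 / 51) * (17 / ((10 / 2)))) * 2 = 176 / 15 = 11.73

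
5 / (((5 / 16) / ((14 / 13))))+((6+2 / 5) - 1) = 1471 / 65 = 22.63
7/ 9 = 0.78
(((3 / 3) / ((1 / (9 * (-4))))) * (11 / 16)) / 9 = -11 / 4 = -2.75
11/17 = 0.65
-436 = -436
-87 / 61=-1.43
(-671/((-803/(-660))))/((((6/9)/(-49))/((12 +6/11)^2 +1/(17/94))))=90151169220/13651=6603997.45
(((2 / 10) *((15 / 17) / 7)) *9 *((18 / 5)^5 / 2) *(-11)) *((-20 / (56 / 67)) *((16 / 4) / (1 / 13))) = 488806677216 / 520625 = 938884.37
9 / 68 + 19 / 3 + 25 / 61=85559 / 12444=6.88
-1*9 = -9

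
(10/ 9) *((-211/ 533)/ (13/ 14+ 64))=-29540/ 4360473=-0.01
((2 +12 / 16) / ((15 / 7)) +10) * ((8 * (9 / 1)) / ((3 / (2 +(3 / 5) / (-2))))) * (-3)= -34527 / 25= -1381.08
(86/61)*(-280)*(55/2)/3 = -662200/183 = -3618.58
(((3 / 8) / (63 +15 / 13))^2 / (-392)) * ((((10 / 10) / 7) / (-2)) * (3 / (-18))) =-169 / 162867683328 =-0.00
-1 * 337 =-337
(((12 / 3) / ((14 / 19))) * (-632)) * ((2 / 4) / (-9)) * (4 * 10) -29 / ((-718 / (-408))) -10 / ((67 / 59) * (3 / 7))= 11497029454 / 1515339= 7587.10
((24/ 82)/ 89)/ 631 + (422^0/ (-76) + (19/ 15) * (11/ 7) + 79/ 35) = 77804515289/ 18374101620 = 4.23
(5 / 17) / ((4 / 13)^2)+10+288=81901 / 272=301.11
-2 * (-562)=1124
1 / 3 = 0.33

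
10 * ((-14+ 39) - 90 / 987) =81950 / 329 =249.09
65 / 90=13 / 18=0.72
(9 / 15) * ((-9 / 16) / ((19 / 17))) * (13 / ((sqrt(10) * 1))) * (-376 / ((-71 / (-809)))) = 226883241 * sqrt(10) / 134900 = 5318.52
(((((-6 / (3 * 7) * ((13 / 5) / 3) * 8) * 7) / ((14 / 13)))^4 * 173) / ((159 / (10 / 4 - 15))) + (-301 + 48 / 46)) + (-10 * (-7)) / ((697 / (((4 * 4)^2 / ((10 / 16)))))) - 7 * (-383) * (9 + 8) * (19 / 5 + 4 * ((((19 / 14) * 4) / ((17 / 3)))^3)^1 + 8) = 68254122335681467202 / 210680260860825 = 323970.18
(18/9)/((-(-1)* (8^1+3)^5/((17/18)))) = 0.00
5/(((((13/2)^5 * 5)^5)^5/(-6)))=-255211775190703847597530955573826158592/1042795485689116644476471163918246417251241393931612994316164796029113652554571252156634741606146399162745232852319757704164413003260575633823871612548828125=-0.00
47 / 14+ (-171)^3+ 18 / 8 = -140005751 / 28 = -5000205.39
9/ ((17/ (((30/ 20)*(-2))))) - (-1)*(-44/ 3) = -829/ 51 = -16.25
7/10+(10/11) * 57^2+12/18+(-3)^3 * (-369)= 4262941/330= 12918.00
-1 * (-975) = 975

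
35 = 35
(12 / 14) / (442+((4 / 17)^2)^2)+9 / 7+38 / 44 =6115199425 / 2842573426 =2.15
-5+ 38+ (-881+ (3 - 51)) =-896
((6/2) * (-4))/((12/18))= -18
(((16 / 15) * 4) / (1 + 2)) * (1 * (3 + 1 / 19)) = 3712 / 855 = 4.34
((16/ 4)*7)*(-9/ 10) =-126/ 5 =-25.20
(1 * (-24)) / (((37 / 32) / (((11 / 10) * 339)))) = -1431936 / 185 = -7740.19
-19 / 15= -1.27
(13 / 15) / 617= 13 / 9255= 0.00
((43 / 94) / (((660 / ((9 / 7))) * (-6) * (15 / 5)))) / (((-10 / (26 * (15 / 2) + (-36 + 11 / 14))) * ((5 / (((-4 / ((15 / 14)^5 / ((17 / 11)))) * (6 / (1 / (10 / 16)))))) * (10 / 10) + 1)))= 0.00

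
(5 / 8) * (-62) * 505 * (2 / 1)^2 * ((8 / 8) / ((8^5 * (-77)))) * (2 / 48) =78275 / 60555264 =0.00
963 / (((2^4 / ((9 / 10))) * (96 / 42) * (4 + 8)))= 20223 / 10240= 1.97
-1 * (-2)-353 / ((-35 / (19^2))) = 127503 / 35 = 3642.94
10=10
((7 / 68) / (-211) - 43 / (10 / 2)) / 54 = -616999 / 3873960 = -0.16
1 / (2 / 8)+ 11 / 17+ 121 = 2136 / 17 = 125.65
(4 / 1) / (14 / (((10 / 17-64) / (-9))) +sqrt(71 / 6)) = -282744 / 280505 +23716*sqrt(426) / 280505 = 0.74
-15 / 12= -5 / 4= -1.25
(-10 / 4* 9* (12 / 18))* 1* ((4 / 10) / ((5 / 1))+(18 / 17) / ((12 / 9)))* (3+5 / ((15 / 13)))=-8173 / 85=-96.15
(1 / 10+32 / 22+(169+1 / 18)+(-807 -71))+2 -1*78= -783.39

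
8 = 8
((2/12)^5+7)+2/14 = 388807/54432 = 7.14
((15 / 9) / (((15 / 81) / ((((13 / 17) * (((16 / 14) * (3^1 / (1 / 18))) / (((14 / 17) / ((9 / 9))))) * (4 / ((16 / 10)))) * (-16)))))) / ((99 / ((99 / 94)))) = -505440 / 2303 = -219.47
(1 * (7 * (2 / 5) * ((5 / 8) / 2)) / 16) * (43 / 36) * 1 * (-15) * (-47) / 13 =3.54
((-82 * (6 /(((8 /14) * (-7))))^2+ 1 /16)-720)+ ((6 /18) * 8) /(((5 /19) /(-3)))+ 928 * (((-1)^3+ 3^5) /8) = 2170973 /80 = 27137.16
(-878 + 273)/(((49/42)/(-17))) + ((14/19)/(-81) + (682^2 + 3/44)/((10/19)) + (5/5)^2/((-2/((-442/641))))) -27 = 2711862391576813/3038416920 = 892524.78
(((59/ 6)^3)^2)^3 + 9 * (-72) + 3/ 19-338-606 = 1425902434526623106768974396538779/ 1929639176699904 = 738947701593217785.41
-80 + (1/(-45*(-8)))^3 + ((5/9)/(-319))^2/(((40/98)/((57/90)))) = -379820874834239/4747761216000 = -80.00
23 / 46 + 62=125 / 2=62.50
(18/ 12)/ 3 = 1/ 2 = 0.50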